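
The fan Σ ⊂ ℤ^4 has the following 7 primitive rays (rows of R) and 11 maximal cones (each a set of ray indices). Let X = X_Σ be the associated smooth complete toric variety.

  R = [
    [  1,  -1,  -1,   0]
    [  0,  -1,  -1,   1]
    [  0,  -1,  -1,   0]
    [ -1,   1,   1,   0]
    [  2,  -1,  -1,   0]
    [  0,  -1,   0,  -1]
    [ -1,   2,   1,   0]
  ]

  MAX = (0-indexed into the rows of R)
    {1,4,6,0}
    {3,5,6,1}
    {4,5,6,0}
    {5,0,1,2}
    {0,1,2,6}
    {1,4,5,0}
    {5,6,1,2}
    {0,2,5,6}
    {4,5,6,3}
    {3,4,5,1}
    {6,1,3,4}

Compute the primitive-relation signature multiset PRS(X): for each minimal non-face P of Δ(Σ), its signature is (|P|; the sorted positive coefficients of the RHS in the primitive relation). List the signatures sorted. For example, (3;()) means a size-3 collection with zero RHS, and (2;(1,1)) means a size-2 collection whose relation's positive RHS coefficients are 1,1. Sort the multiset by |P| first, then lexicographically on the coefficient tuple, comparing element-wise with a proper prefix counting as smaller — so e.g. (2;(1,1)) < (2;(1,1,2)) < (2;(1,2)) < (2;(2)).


5 minimal non-faces of Δ(Σ) (on 7 rays):

  • {0,3}:  v_{0} + v_{3} = 0  ⇒ sig = (2;())
  • {2,3}:  v_{2} + v_{3} = v_{1} + v_{5} + v_{6}  ⇒ sig = (2;(1,1,1))
  • {2,4}:  v_{2} + v_{4} = 2·v_{0}  ⇒ sig = (2;(2))
  • {0,1,5,6}:  v_{0} + v_{1} + v_{5} + v_{6} = v_{2}  ⇒ sig = (4;(1))
  • {1,4,5,6}:  v_{1} + v_{4} + v_{5} + v_{6} = v_{0}  ⇒ sig = (4;(1))

Sorted signature multiset PRS(X):
{ (2;()),  (2;(1,1,1)),  (2;(2)),  (4;(1)) ×2 }


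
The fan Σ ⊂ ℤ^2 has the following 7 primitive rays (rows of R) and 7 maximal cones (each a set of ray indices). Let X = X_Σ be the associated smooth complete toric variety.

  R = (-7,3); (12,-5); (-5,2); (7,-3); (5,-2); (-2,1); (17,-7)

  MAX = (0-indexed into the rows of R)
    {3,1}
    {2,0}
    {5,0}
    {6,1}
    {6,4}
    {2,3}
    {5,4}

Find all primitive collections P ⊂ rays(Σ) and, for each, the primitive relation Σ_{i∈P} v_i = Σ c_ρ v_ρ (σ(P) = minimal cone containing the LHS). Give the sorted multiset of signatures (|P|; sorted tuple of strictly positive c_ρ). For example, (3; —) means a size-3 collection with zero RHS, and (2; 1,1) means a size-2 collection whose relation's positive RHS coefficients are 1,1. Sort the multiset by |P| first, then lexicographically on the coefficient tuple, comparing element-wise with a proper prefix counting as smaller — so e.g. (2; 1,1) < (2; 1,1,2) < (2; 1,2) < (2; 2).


14 minimal non-faces of Δ(Σ) (on 7 rays):

  • {0,3}:  v_{0} + v_{3} = 0  ⇒ sig = (2; —)
  • {2,4}:  v_{2} + v_{4} = 0  ⇒ sig = (2; —)
  • {0,1}:  v_{0} + v_{1} = v_{4}  ⇒ sig = (2; 1)
  • {0,4}:  v_{0} + v_{4} = v_{5}  ⇒ sig = (2; 1)
  • {1,2}:  v_{1} + v_{2} = v_{3}  ⇒ sig = (2; 1)
  • {1,4}:  v_{1} + v_{4} = v_{6}  ⇒ sig = (2; 1)
  • {2,5}:  v_{2} + v_{5} = v_{0}  ⇒ sig = (2; 1)
  • {2,6}:  v_{2} + v_{6} = v_{1}  ⇒ sig = (2; 1)
  • {3,4}:  v_{3} + v_{4} = v_{1}  ⇒ sig = (2; 1)
  • {3,5}:  v_{3} + v_{5} = v_{4}  ⇒ sig = (2; 1)
  • {0,6}:  v_{0} + v_{6} = 2·v_{4}  ⇒ sig = (2; 2)
  • {1,5}:  v_{1} + v_{5} = 2·v_{4}  ⇒ sig = (2; 2)
  • {3,6}:  v_{3} + v_{6} = 2·v_{1}  ⇒ sig = (2; 2)
  • {5,6}:  v_{5} + v_{6} = 3·v_{4}  ⇒ sig = (2; 3)

so the primitive-relation signature multiset is
    |P|=2: 14 collections, coeffs (), (), (1), (1), (1), (1), (1), (1), (1), (1), (2), (2), (2), (3)


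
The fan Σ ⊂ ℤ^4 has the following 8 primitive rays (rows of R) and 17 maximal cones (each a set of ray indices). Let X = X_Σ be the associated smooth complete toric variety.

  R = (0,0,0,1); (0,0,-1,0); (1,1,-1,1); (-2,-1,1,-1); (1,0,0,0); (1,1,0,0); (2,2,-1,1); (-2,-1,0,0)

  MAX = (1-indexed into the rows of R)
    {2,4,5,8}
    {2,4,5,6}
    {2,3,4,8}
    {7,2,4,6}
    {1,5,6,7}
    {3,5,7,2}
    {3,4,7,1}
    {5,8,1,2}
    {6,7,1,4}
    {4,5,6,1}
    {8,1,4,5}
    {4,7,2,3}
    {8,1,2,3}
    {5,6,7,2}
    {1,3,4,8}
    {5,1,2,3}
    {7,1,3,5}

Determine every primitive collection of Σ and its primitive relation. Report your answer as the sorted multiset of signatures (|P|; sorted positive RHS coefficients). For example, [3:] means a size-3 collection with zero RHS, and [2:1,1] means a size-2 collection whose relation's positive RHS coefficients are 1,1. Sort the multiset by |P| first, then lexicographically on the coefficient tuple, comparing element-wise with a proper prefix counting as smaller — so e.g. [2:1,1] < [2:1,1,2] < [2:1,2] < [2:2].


Δ(Σ) — 8 vertices, 9 min non-faces:

  P={3,6}:  v_{3} + v_{6} = v_{7}  so sig = [2:1]
  P={6,8}:  v_{6} + v_{8} = v_{3} + v_{4}  so sig = [2:1,1]
  P={7,8}:  v_{7} + v_{8} = 2·v_{3} + v_{4}  so sig = [2:1,2]
  P={3,4,5}:  v_{3} + v_{4} + v_{5} = 0  so sig = [3:]
  P={1,2,4}:  v_{1} + v_{2} + v_{4} = v_{8}  so sig = [3:1]
  P={1,2,6}:  v_{1} + v_{2} + v_{6} = v_{3}  so sig = [3:1]
  P={4,5,7}:  v_{4} + v_{5} + v_{7} = v_{6}  so sig = [3:1]
  P={3,5,8}:  v_{3} + v_{5} + v_{8} = v_{1} + v_{2}  so sig = [3:1,1]
  P={1,2,7}:  v_{1} + v_{2} + v_{7} = 2·v_{3}  so sig = [3:2]

Hence PRS(X_Σ) =
    |P|=2: 3 collections, coeffs (1), (1,1), (1,2)
    |P|=3: 6 collections, coeffs (), (1), (1), (1), (1,1), (2)


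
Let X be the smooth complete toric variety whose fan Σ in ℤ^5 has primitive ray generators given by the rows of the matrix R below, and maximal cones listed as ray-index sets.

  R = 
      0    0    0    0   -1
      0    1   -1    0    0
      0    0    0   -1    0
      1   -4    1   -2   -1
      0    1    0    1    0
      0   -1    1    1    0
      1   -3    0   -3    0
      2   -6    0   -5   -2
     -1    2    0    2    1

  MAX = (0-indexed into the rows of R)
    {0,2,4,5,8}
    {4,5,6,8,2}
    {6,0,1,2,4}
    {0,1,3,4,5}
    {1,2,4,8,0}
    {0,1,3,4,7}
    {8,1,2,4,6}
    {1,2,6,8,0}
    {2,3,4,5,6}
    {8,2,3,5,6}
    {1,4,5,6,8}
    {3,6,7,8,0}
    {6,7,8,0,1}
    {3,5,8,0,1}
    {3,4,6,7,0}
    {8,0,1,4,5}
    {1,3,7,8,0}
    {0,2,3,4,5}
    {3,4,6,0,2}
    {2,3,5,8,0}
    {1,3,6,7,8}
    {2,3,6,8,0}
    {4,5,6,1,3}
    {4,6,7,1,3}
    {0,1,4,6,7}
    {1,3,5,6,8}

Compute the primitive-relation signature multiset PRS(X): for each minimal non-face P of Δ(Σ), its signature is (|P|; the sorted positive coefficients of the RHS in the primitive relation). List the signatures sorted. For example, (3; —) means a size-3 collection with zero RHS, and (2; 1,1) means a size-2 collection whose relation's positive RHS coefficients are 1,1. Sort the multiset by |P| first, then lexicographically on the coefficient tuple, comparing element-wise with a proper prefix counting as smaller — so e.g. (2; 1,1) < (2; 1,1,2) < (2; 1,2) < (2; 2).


The 9 primitive collections of Σ (r=9, n=5):

  P = {5,7}:  v_{5} + v_{7} = v_{1} + 2·v_{3}  ⇒ sig = (2; 1,2)
  P = {2,7}:  v_{2} + v_{7} = 2·v_{0} + 2·v_{6}  ⇒ sig = (2; 2,2)
  P = {1,2,5}:  v_{1} + v_{2} + v_{5} = 0  ⇒ sig = (3; —)
  P = {0,5,6}:  v_{0} + v_{5} + v_{6} = v_{3}  ⇒ sig = (3; 1)
  P = {3,4,8}:  v_{3} + v_{4} + v_{8} = v_{5}  ⇒ sig = (3; 1)
  P = {1,2,3}:  v_{1} + v_{2} + v_{3} = v_{0} + v_{6}  ⇒ sig = (3; 1,1)
  P = {4,7,8}:  v_{4} + v_{7} + v_{8} = v_{1} + v_{3}  ⇒ sig = (3; 1,1)
  P = {0,4,6,8}:  v_{0} + v_{4} + v_{6} + v_{8} = 0  ⇒ sig = (4; —)
  P = {0,1,3,6}:  v_{0} + v_{1} + v_{3} + v_{6} = v_{7}  ⇒ sig = (4; 1)

Sorted signature multiset PRS(X):
{ (2; 1,2),  (2; 2,2),  (3; —),  (3; 1) ×2,  (3; 1,1) ×2,  (4; —),  (4; 1) }


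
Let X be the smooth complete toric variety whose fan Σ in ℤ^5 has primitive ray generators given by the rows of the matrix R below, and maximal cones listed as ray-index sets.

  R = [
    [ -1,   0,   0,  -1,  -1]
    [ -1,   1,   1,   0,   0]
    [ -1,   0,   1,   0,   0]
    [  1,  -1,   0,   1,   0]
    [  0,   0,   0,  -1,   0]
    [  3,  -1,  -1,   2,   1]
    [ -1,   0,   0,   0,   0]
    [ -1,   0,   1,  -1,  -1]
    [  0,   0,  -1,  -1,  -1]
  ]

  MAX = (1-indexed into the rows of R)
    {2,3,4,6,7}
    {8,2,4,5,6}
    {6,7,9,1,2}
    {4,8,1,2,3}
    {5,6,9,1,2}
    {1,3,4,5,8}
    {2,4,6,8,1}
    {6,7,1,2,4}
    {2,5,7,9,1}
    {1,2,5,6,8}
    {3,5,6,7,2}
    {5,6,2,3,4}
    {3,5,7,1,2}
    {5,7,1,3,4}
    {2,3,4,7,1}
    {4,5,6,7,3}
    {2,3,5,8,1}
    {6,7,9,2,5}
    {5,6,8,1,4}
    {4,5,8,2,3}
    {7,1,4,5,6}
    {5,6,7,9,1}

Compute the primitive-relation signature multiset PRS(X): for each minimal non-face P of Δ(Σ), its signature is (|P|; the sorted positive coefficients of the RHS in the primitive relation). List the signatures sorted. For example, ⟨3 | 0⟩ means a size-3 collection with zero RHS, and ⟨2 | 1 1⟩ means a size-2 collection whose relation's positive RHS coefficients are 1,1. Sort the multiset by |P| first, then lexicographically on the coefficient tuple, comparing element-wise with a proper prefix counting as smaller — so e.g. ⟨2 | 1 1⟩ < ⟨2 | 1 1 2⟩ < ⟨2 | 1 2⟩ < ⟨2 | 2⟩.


9 minimal non-faces of Δ(Σ) (on 9 rays):

  {3,9}:  v_{3} + v_{9} = v_{1} — sig = ⟨2 | 1⟩
  {7,8}:  v_{7} + v_{8} = v_{1} + v_{3} — sig = ⟨2 | 1 1⟩
  {8,9}:  v_{8} + v_{9} = 3·v_{1} + v_{2} + v_{5} + v_{6} — sig = ⟨2 | 1 1 1 3⟩
  {4,9}:  v_{4} + v_{9} = 2·v_{1} + v_{6} — sig = ⟨2 | 1 2⟩
  {1,3,6}:  v_{1} + v_{3} + v_{6} = v_{4} — sig = ⟨3 | 1⟩
  {3,6,8}:  v_{3} + v_{6} + v_{8} = v_{2} + 2·v_{4} + v_{5} — sig = ⟨3 | 1 1 2⟩
  {1,2,4,5}:  v_{1} + v_{2} + v_{4} + v_{5} = v_{8} — sig = ⟨4 | 1⟩
  {2,4,5,7}:  v_{2} + v_{4} + v_{5} + v_{7} = v_{3} — sig = ⟨4 | 1⟩
  {1,2,5,6,7}:  v_{1} + v_{2} + v_{5} + v_{6} + v_{7} = 0 — sig = ⟨5 | 0⟩

Signatures (|P|; sorted positive RHS coefficients), sorted:
{ ⟨2 | 1⟩,  ⟨2 | 1 1⟩,  ⟨2 | 1 1 1 3⟩,  ⟨2 | 1 2⟩,  ⟨3 | 1⟩,  ⟨3 | 1 1 2⟩,  ⟨4 | 1⟩ ×2,  ⟨5 | 0⟩ }


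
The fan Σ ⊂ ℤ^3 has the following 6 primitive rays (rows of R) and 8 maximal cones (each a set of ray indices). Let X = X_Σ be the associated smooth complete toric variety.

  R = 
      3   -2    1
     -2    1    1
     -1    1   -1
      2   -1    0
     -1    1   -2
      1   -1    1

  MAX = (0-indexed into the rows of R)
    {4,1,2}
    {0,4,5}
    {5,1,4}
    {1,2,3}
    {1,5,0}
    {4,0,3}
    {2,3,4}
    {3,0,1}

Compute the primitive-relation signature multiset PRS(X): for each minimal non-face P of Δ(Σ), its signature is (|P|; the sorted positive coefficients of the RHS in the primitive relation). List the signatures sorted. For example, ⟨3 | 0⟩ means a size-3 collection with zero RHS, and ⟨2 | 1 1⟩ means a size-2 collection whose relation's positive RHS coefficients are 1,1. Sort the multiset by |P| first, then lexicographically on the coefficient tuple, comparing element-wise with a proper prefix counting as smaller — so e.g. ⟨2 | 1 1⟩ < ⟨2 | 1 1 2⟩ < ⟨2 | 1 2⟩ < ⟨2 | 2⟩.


|primitive collections| = 5. Relations:

  • {2,5}:  v_{2} + v_{5} = 0  →  sig = ⟨2 | 0⟩
  • {0,2}:  v_{0} + v_{2} = v_{3}  →  sig = ⟨2 | 1⟩
  • {3,5}:  v_{3} + v_{5} = v_{0}  →  sig = ⟨2 | 1⟩
  • {0,1,4}:  v_{0} + v_{1} + v_{4} = 0  →  sig = ⟨3 | 0⟩
  • {1,3,4}:  v_{1} + v_{3} + v_{4} = v_{2}  →  sig = ⟨3 | 1⟩

Signatures (|P|; sorted positive RHS coefficients), sorted:
    ⟨2 | 0⟩
    ⟨2 | 1⟩
    ⟨2 | 1⟩
    ⟨3 | 0⟩
    ⟨3 | 1⟩


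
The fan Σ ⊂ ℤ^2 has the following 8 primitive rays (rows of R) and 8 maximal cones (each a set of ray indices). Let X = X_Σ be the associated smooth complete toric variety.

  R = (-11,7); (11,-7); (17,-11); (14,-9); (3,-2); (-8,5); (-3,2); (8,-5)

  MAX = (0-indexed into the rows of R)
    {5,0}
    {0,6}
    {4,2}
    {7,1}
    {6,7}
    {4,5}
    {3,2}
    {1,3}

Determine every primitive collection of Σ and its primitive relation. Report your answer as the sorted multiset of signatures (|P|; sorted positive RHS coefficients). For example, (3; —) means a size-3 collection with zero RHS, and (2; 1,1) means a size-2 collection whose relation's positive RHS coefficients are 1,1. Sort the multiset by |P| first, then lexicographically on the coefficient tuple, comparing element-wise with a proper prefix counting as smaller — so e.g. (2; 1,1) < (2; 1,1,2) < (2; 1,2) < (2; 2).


Σ has 20 primitive collections:

  • {0,1}:  v_{0} + v_{1} = 0  so sig = (2; —)
  • {4,6}:  v_{4} + v_{6} = 0  so sig = (2; —)
  • {5,7}:  v_{5} + v_{7} = 0  so sig = (2; —)
  • {0,3}:  v_{0} + v_{3} = v_{4}  so sig = (2; 1)
  • {0,4}:  v_{0} + v_{4} = v_{5}  so sig = (2; 1)
  • {0,7}:  v_{0} + v_{7} = v_{6}  so sig = (2; 1)
  • {1,4}:  v_{1} + v_{4} = v_{3}  so sig = (2; 1)
  • {1,5}:  v_{1} + v_{5} = v_{4}  so sig = (2; 1)
  • {1,6}:  v_{1} + v_{6} = v_{7}  so sig = (2; 1)
  • {2,6}:  v_{2} + v_{6} = v_{3}  so sig = (2; 1)
  • {3,4}:  v_{3} + v_{4} = v_{2}  so sig = (2; 1)
  • {3,6}:  v_{3} + v_{6} = v_{1}  so sig = (2; 1)
  • {4,7}:  v_{4} + v_{7} = v_{1}  so sig = (2; 1)
  • {5,6}:  v_{5} + v_{6} = v_{0}  so sig = (2; 1)
  • {2,7}:  v_{2} + v_{7} = v_{1} + v_{3}  so sig = (2; 1,1)
  • {0,2}:  v_{0} + v_{2} = 2·v_{4}  so sig = (2; 2)
  • {1,2}:  v_{1} + v_{2} = 2·v_{3}  so sig = (2; 2)
  • {3,5}:  v_{3} + v_{5} = 2·v_{4}  so sig = (2; 2)
  • {3,7}:  v_{3} + v_{7} = 2·v_{1}  so sig = (2; 2)
  • {2,5}:  v_{2} + v_{5} = 3·v_{4}  so sig = (2; 3)

Sorted signature multiset PRS(X):
    (2; —)
    (2; —)
    (2; —)
    (2; 1)
    (2; 1)
    (2; 1)
    (2; 1)
    (2; 1)
    (2; 1)
    (2; 1)
    (2; 1)
    (2; 1)
    (2; 1)
    (2; 1)
    (2; 1,1)
    (2; 2)
    (2; 2)
    (2; 2)
    (2; 2)
    (2; 3)


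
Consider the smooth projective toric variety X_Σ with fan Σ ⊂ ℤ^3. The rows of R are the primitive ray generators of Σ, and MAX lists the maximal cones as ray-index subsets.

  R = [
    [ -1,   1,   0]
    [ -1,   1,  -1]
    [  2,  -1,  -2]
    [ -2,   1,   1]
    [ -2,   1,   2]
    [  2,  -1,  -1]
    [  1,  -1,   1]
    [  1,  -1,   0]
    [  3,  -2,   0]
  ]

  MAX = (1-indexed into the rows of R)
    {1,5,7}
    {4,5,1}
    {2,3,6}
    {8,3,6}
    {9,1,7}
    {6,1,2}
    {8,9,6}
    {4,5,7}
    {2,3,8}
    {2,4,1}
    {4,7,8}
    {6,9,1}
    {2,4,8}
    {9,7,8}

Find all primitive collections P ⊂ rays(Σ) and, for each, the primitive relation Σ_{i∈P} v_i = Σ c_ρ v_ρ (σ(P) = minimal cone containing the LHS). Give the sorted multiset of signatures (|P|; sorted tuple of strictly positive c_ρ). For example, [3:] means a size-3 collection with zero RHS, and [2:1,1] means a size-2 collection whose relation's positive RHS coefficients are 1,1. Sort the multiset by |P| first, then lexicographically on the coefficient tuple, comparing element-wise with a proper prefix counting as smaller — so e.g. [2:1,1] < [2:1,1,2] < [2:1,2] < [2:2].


|primitive collections| = 17. Relations:

  {1,8}:  v_{1} + v_{8} = 0  ⇒ sig = [2:]
  {2,7}:  v_{2} + v_{7} = 0  ⇒ sig = [2:]
  {3,5}:  v_{3} + v_{5} = 0  ⇒ sig = [2:]
  {4,6}:  v_{4} + v_{6} = 0  ⇒ sig = [2:]
  {2,9}:  v_{2} + v_{9} = v_{6}  ⇒ sig = [2:1]
  {4,9}:  v_{4} + v_{9} = v_{7}  ⇒ sig = [2:1]
  {6,7}:  v_{6} + v_{7} = v_{9}  ⇒ sig = [2:1]
  {1,3}:  v_{1} + v_{3} = v_{2} + v_{6}  ⇒ sig = [2:1,1]
  {2,5}:  v_{2} + v_{5} = v_{1} + v_{4}  ⇒ sig = [2:1,1]
  {3,4}:  v_{3} + v_{4} = v_{2} + v_{8}  ⇒ sig = [2:1,1]
  {3,7}:  v_{3} + v_{7} = v_{6} + v_{8}  ⇒ sig = [2:1,1]
  {5,6}:  v_{5} + v_{6} = v_{1} + v_{7}  ⇒ sig = [2:1,1]
  {5,8}:  v_{5} + v_{8} = v_{4} + v_{7}  ⇒ sig = [2:1,1]
  {3,9}:  v_{3} + v_{9} = 2·v_{6} + v_{8}  ⇒ sig = [2:1,2]
  {5,9}:  v_{5} + v_{9} = v_{1} + 2·v_{7}  ⇒ sig = [2:1,2]
  {1,4,7}:  v_{1} + v_{4} + v_{7} = v_{5}  ⇒ sig = [3:1]
  {2,6,8}:  v_{2} + v_{6} + v_{8} = v_{3}  ⇒ sig = [3:1]

so the primitive-relation signature multiset is
    |P|=2: 15 collections, coeffs (), (), (), (), (1), (1), (1), (1,1), (1,1), (1,1), (1,1), (1,1), (1,1), (1,2), (1,2)
    |P|=3: 2 collections, coeffs (1), (1)


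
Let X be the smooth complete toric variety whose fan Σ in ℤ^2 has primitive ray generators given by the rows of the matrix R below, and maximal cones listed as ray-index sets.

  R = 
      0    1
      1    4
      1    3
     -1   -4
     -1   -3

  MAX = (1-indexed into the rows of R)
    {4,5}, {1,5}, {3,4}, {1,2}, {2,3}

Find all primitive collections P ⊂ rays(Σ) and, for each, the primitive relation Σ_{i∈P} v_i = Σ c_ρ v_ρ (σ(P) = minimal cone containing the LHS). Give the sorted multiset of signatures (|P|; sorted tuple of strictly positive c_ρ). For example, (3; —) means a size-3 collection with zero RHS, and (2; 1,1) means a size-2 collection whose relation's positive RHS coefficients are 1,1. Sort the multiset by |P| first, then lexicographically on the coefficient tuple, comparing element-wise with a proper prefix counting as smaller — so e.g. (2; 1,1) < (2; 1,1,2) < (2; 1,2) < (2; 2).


5 minimal non-faces of Δ(Σ) (on 5 rays):

  • {2,4}:  v_{2} + v_{4} = 0 — sig = (2; —)
  • {3,5}:  v_{3} + v_{5} = 0 — sig = (2; —)
  • {1,3}:  v_{1} + v_{3} = v_{2} — sig = (2; 1)
  • {1,4}:  v_{1} + v_{4} = v_{5} — sig = (2; 1)
  • {2,5}:  v_{2} + v_{5} = v_{1} — sig = (2; 1)

Hence PRS(X_Σ) =
[(2; —), (2; —), (2; 1), (2; 1), (2; 1)]


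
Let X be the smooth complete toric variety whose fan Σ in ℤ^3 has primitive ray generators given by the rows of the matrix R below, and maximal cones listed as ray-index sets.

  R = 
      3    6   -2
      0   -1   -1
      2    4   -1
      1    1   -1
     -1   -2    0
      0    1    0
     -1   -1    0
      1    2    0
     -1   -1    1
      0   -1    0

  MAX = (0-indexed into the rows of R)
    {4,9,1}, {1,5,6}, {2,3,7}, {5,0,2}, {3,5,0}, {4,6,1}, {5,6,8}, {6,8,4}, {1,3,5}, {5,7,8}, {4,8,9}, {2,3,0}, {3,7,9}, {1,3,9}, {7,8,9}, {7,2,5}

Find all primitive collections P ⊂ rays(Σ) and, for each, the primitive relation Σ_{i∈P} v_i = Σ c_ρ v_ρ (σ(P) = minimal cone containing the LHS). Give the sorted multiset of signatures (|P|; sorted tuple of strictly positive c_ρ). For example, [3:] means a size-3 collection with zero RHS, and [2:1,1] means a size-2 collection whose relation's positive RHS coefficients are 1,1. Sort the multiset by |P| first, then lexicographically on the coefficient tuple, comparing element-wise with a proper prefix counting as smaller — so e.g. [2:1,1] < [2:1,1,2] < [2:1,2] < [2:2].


Δ(Σ) — 10 vertices, 23 min non-faces:

  P = {3,8}:  v_{3} + v_{8} = 0 ; sig = [2:]
  P = {4,7}:  v_{4} + v_{7} = 0 ; sig = [2:]
  P = {5,9}:  v_{5} + v_{9} = 0 ; sig = [2:]
  P = {1,7}:  v_{1} + v_{7} = v_{3} ; sig = [2:1]
  P = {1,8}:  v_{1} + v_{8} = v_{4} ; sig = [2:1]
  P = {3,4}:  v_{3} + v_{4} = v_{1} ; sig = [2:1]
  P = {4,5}:  v_{4} + v_{5} = v_{6} ; sig = [2:1]
  P = {6,7}:  v_{6} + v_{7} = v_{5} ; sig = [2:1]
  P = {6,9}:  v_{6} + v_{9} = v_{4} ; sig = [2:1]
  P = {0,8}:  v_{0} + v_{8} = v_{2} + v_{5} ; sig = [2:1,1]
  P = {0,9}:  v_{0} + v_{9} = v_{2} + v_{3} ; sig = [2:1,1]
  P = {2,4}:  v_{2} + v_{4} = v_{3} + v_{5} ; sig = [2:1,1]
  P = {2,8}:  v_{2} + v_{8} = v_{5} + v_{7} ; sig = [2:1,1]
  P = {2,9}:  v_{2} + v_{9} = v_{3} + v_{7} ; sig = [2:1,1]
  P = {3,6}:  v_{3} + v_{6} = v_{1} + v_{5} ; sig = [2:1,1]
  P = {1,2}:  v_{1} + v_{2} = 2·v_{3} + v_{5} ; sig = [2:1,2]
  P = {2,6}:  v_{2} + v_{6} = v_{3} + 2·v_{5} ; sig = [2:1,2]
  P = {0,7}:  v_{0} + v_{7} = 2·v_{2} ; sig = [2:2]
  P = {0,4}:  v_{0} + v_{4} = 2·v_{3} + 2·v_{5} ; sig = [2:2,2]
  P = {0,1}:  v_{0} + v_{1} = 3·v_{3} + 2·v_{5} ; sig = [2:2,3]
  P = {0,6}:  v_{0} + v_{6} = 2·v_{3} + 3·v_{5} ; sig = [2:2,3]
  P = {2,3,5}:  v_{2} + v_{3} + v_{5} = v_{0} ; sig = [3:1]
  P = {3,5,7}:  v_{3} + v_{5} + v_{7} = v_{2} ; sig = [3:1]

Sorted signature multiset PRS(X):
[[2:], [2:], [2:], [2:1], [2:1], [2:1], [2:1], [2:1], [2:1], [2:1,1], [2:1,1], [2:1,1], [2:1,1], [2:1,1], [2:1,1], [2:1,2], [2:1,2], [2:2], [2:2,2], [2:2,3], [2:2,3], [3:1], [3:1]]


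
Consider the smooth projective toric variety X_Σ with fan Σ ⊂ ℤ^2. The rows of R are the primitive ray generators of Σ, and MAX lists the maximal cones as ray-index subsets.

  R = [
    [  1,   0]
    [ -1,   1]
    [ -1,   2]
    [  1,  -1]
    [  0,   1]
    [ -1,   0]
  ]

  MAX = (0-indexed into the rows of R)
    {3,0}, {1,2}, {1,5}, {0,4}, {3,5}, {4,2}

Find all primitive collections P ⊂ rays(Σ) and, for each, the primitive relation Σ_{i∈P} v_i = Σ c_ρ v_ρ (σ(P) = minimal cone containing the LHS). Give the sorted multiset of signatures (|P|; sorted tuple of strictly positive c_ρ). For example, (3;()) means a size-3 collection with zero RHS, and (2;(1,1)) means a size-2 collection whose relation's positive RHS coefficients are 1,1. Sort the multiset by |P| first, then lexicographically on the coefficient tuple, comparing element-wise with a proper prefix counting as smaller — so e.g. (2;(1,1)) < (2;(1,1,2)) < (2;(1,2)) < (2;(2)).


9 minimal non-faces of Δ(Σ) (on 6 rays):

  {0,5}:  v_{0} + v_{5} = 0 ; sig = (2;())
  {1,3}:  v_{1} + v_{3} = 0 ; sig = (2;())
  {0,1}:  v_{0} + v_{1} = v_{4} ; sig = (2;(1))
  {1,4}:  v_{1} + v_{4} = v_{2} ; sig = (2;(1))
  {2,3}:  v_{2} + v_{3} = v_{4} ; sig = (2;(1))
  {3,4}:  v_{3} + v_{4} = v_{0} ; sig = (2;(1))
  {4,5}:  v_{4} + v_{5} = v_{1} ; sig = (2;(1))
  {0,2}:  v_{0} + v_{2} = 2·v_{4} ; sig = (2;(2))
  {2,5}:  v_{2} + v_{5} = 2·v_{1} ; sig = (2;(2))

Sorted signature multiset PRS(X):
    (2;())
    (2;())
    (2;(1))
    (2;(1))
    (2;(1))
    (2;(1))
    (2;(1))
    (2;(2))
    (2;(2))


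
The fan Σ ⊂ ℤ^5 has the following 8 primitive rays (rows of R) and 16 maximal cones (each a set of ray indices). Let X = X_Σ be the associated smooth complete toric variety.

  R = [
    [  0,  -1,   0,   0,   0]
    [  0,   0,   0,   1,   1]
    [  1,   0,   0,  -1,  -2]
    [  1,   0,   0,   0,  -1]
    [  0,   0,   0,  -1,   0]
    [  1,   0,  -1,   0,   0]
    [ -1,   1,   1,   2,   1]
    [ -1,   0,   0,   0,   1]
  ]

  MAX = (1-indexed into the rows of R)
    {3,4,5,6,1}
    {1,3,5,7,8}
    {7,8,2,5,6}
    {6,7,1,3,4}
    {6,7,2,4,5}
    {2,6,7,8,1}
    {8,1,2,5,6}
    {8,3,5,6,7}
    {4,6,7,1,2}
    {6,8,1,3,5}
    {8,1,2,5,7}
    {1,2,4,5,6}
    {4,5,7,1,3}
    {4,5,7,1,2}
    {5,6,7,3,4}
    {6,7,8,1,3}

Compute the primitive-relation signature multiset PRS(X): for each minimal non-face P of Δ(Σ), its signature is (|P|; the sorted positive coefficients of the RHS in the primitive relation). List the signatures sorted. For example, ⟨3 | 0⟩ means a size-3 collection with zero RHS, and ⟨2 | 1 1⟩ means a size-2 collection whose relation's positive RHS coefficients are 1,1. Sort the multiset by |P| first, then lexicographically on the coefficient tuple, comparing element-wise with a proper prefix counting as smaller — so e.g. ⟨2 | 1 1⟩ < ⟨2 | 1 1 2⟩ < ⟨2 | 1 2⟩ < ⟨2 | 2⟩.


Δ(Σ) — 8 vertices, 3 min non-faces:

  P = {4,8}:  v_{4} + v_{8} = 0  ⇒ sig = ⟨2 | 0⟩
  P = {2,3}:  v_{2} + v_{3} = v_{4}  ⇒ sig = ⟨2 | 1⟩
  P = {1,5,6,7}:  v_{1} + v_{5} + v_{6} + v_{7} = v_{2}  ⇒ sig = ⟨4 | 1⟩

so the primitive-relation signature multiset is
    |P|=2: 2 collections, coeffs (), (1)
    |P|=4: 1 collection, coeffs (1)


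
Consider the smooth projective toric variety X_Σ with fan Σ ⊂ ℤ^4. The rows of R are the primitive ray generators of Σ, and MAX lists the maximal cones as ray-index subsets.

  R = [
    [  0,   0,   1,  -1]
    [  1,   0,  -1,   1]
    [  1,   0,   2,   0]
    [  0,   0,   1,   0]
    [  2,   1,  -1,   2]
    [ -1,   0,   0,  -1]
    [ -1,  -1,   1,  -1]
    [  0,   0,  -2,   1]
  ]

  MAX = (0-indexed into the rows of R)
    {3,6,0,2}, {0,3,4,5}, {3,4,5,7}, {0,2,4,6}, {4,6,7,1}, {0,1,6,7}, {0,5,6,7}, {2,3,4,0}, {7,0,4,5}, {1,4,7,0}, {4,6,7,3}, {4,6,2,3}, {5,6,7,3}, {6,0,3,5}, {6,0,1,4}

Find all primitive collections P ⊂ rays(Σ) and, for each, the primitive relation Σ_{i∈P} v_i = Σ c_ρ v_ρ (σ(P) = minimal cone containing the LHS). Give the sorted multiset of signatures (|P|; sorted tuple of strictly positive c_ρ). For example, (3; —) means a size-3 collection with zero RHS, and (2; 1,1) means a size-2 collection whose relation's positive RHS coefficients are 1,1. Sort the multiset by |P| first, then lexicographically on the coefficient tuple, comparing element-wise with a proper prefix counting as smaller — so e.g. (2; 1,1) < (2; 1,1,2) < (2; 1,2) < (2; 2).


Δ(Σ) — 8 vertices, 9 min non-faces:

  • {1,3}:  v_{1} + v_{3} = v_{4} + v_{6} ; sig = (2; 1,1)
  • {1,5}:  v_{1} + v_{5} = v_{0} + v_{7} ; sig = (2; 1,1)
  • {2,5}:  v_{2} + v_{5} = v_{0} + v_{3} ; sig = (2; 1,1)
  • {2,7}:  v_{2} + v_{7} = v_{4} + v_{6} ; sig = (2; 1,1)
  • {1,2}:  v_{1} + v_{2} = v_{0} + 2·v_{4} + 2·v_{6} ; sig = (2; 1,2,2)
  • {0,3,7}:  v_{0} + v_{3} + v_{7} = 0 ; sig = (3; —)
  • {4,5,6}:  v_{4} + v_{5} + v_{6} = 0 ; sig = (3; —)
  • {0,3,4,6}:  v_{0} + v_{3} + v_{4} + v_{6} = v_{2} ; sig = (4; 1)
  • {0,4,6,7}:  v_{0} + v_{4} + v_{6} + v_{7} = v_{1} ; sig = (4; 1)

Signatures (|P|; sorted positive RHS coefficients), sorted:
    (2; 1,1)
    (2; 1,1)
    (2; 1,1)
    (2; 1,1)
    (2; 1,2,2)
    (3; —)
    (3; —)
    (4; 1)
    (4; 1)


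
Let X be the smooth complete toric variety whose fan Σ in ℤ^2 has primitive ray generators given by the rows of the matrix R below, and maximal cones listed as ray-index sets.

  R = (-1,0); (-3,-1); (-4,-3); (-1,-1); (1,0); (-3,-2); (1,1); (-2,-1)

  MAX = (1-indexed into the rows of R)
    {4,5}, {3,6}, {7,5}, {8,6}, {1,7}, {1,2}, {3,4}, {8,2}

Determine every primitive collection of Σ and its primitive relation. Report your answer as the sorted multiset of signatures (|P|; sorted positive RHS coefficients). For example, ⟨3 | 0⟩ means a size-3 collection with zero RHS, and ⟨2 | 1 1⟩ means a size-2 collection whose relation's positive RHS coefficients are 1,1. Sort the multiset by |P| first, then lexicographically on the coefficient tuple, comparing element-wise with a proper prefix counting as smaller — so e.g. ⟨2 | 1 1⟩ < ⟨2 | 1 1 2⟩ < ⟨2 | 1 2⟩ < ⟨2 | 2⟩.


Minimal non-faces — 20 found among 8 rays, 8 max cones:

  P = {1,5}:  v_{1} + v_{5} = 0  →  sig = ⟨2 | 0⟩
  P = {4,7}:  v_{4} + v_{7} = 0  →  sig = ⟨2 | 0⟩
  P = {1,4}:  v_{1} + v_{4} = v_{8}  →  sig = ⟨2 | 1⟩
  P = {1,8}:  v_{1} + v_{8} = v_{2}  →  sig = ⟨2 | 1⟩
  P = {2,5}:  v_{2} + v_{5} = v_{8}  →  sig = ⟨2 | 1⟩
  P = {3,7}:  v_{3} + v_{7} = v_{6}  →  sig = ⟨2 | 1⟩
  P = {4,6}:  v_{4} + v_{6} = v_{3}  →  sig = ⟨2 | 1⟩
  P = {4,8}:  v_{4} + v_{8} = v_{6}  →  sig = ⟨2 | 1⟩
  P = {5,8}:  v_{5} + v_{8} = v_{4}  →  sig = ⟨2 | 1⟩
  P = {6,7}:  v_{6} + v_{7} = v_{8}  →  sig = ⟨2 | 1⟩
  P = {7,8}:  v_{7} + v_{8} = v_{1}  →  sig = ⟨2 | 1⟩
  P = {1,3}:  v_{1} + v_{3} = v_{6} + v_{8}  →  sig = ⟨2 | 1 1⟩
  P = {2,3}:  v_{2} + v_{3} = v_{6} + 2·v_{8}  →  sig = ⟨2 | 1 2⟩
  P = {1,6}:  v_{1} + v_{6} = 2·v_{8}  →  sig = ⟨2 | 2⟩
  P = {2,4}:  v_{2} + v_{4} = 2·v_{8}  →  sig = ⟨2 | 2⟩
  P = {2,7}:  v_{2} + v_{7} = 2·v_{1}  →  sig = ⟨2 | 2⟩
  P = {3,8}:  v_{3} + v_{8} = 2·v_{6}  →  sig = ⟨2 | 2⟩
  P = {5,6}:  v_{5} + v_{6} = 2·v_{4}  →  sig = ⟨2 | 2⟩
  P = {2,6}:  v_{2} + v_{6} = 3·v_{8}  →  sig = ⟨2 | 3⟩
  P = {3,5}:  v_{3} + v_{5} = 3·v_{4}  →  sig = ⟨2 | 3⟩

so the primitive-relation signature multiset is
{ ⟨2 | 0⟩ ×2,  ⟨2 | 1⟩ ×9,  ⟨2 | 1 1⟩,  ⟨2 | 1 2⟩,  ⟨2 | 2⟩ ×5,  ⟨2 | 3⟩ ×2 }


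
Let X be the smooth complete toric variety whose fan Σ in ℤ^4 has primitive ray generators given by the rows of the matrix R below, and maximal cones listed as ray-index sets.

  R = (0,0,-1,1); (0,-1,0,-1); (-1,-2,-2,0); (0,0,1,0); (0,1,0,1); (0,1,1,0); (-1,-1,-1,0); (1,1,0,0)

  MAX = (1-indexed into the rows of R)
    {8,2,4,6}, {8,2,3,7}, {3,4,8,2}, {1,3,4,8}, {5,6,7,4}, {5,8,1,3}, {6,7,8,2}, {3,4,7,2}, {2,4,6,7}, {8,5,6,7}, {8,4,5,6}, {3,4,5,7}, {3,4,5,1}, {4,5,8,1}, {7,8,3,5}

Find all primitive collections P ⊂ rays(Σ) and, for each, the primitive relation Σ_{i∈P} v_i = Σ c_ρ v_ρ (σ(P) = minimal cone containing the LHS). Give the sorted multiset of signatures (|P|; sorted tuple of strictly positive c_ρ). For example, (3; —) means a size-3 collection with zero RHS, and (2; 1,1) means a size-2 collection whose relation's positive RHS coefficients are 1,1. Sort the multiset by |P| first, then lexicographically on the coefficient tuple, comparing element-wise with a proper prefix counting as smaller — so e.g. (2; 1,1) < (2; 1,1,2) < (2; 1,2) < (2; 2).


Σ has 7 primitive collections:

  P = {2,5}:  v_{2} + v_{5} = 0  ⇒ sig = (2; —)
  P = {1,6}:  v_{1} + v_{6} = v_{5}  ⇒ sig = (2; 1)
  P = {3,6}:  v_{3} + v_{6} = v_{7}  ⇒ sig = (2; 1)
  P = {1,7}:  v_{1} + v_{7} = v_{3} + v_{5}  ⇒ sig = (2; 1,1)
  P = {1,2}:  v_{1} + v_{2} = v_{3} + v_{4} + v_{8}  ⇒ sig = (2; 1,1,1)
  P = {4,7,8}:  v_{4} + v_{7} + v_{8} = 0  ⇒ sig = (3; —)
  P = {3,4,5,8}:  v_{3} + v_{4} + v_{5} + v_{8} = v_{1}  ⇒ sig = (4; 1)

Signatures (|P|; sorted positive RHS coefficients), sorted:
    |P|=2: 5 collections, coeffs (), (1), (1), (1,1), (1,1,1)
    |P|=3: 1 collection, coeffs ()
    |P|=4: 1 collection, coeffs (1)


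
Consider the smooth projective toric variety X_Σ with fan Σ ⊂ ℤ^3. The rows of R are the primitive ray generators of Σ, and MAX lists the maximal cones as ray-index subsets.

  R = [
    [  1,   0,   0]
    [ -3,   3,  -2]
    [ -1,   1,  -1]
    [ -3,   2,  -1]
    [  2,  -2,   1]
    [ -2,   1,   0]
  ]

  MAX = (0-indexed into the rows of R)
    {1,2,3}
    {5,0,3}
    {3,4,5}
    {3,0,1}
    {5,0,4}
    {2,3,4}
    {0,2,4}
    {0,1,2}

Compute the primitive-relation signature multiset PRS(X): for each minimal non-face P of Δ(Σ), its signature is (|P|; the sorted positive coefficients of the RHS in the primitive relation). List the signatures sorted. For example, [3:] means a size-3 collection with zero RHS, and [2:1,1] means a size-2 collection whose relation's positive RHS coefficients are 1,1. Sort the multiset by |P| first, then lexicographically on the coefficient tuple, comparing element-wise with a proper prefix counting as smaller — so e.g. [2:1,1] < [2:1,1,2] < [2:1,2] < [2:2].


|primitive collections| = 5. Relations:

  P = {1,4}:  v_{1} + v_{4} = v_{2}  ⟹  sig = [2:1]
  P = {2,5}:  v_{2} + v_{5} = v_{3}  ⟹  sig = [2:1]
  P = {1,5}:  v_{1} + v_{5} = v_{0} + 2·v_{3}  ⟹  sig = [2:1,2]
  P = {0,3,4}:  v_{0} + v_{3} + v_{4} = 0  ⟹  sig = [3:]
  P = {0,2,3}:  v_{0} + v_{2} + v_{3} = v_{1}  ⟹  sig = [3:1]

Hence PRS(X_Σ) =
[[2:1], [2:1], [2:1,2], [3:], [3:1]]


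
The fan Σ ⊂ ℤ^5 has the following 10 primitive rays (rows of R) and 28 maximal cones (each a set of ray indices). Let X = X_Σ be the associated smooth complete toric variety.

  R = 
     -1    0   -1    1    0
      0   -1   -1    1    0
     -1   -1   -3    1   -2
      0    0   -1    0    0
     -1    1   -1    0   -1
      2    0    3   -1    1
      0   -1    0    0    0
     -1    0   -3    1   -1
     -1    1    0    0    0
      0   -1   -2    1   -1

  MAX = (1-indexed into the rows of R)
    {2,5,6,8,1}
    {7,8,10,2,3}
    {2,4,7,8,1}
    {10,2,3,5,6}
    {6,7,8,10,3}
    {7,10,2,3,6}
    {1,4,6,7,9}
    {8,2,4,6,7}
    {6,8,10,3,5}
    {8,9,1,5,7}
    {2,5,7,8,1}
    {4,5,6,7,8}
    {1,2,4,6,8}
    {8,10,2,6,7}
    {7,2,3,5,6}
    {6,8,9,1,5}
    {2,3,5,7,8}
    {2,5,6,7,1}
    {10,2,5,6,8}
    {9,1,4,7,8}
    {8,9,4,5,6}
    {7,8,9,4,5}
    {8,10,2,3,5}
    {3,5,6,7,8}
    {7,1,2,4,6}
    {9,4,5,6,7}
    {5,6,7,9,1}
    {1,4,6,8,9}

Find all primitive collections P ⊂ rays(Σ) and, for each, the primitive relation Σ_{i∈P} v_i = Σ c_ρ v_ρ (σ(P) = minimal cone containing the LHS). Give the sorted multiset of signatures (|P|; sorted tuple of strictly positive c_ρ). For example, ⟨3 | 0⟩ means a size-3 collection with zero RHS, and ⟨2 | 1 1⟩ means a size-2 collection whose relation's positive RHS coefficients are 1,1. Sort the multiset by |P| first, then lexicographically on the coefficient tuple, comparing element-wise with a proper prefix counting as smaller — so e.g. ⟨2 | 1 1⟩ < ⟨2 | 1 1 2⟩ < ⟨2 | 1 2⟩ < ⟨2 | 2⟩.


|primitive collections| = 14. Relations:

  • {2,9}:  v_{2} + v_{9} = v_{1}  →  sig = ⟨2 | 1⟩
  • {9,10}:  v_{9} + v_{10} = v_{2} + v_{5}  →  sig = ⟨2 | 1 1⟩
  • {3,9}:  v_{3} + v_{9} = v_{2} + 2·v_{5} + v_{7}  →  sig = ⟨2 | 1 1 2⟩
  • {4,10}:  v_{4} + v_{10} = v_{6} + v_{7} + 2·v_{8}  →  sig = ⟨2 | 1 1 2⟩
  • {3,4}:  v_{3} + v_{4} = v_{5} + v_{6} + 2·v_{7} + 2·v_{8}  →  sig = ⟨2 | 1 1 2 2⟩
  • {1,10}:  v_{1} + v_{10} = 2·v_{2} + v_{5}  →  sig = ⟨2 | 1 2⟩
  • {1,3}:  v_{1} + v_{3} = 2·v_{2} + 2·v_{5} + v_{7}  →  sig = ⟨2 | 1 2 2⟩
  • {2,4,5}:  v_{2} + v_{4} + v_{5} = v_{8}  →  sig = ⟨3 | 1⟩
  • {5,7,10}:  v_{5} + v_{7} + v_{10} = v_{3}  →  sig = ⟨3 | 1⟩
  • {1,4,5}:  v_{1} + v_{4} + v_{5} = v_{8} + v_{9}  →  sig = ⟨3 | 1 1⟩
  • {6,7,8,9}:  v_{6} + v_{7} + v_{8} + v_{9} = 0  →  sig = ⟨4 | 0⟩
  • {1,6,7,8}:  v_{1} + v_{6} + v_{7} + v_{8} = v_{2}  →  sig = ⟨4 | 1⟩
  • {2,3,6,8}:  v_{2} + v_{3} + v_{6} + v_{8} = 2·v_{10}  →  sig = ⟨4 | 2⟩
  • {2,5,6,7,8}:  v_{2} + v_{5} + v_{6} + v_{7} + v_{8} = v_{10}  →  sig = ⟨5 | 1⟩

Hence PRS(X_Σ) =
{ ⟨2 | 1⟩,  ⟨2 | 1 1⟩,  ⟨2 | 1 1 2⟩ ×2,  ⟨2 | 1 1 2 2⟩,  ⟨2 | 1 2⟩,  ⟨2 | 1 2 2⟩,  ⟨3 | 1⟩ ×2,  ⟨3 | 1 1⟩,  ⟨4 | 0⟩,  ⟨4 | 1⟩,  ⟨4 | 2⟩,  ⟨5 | 1⟩ }


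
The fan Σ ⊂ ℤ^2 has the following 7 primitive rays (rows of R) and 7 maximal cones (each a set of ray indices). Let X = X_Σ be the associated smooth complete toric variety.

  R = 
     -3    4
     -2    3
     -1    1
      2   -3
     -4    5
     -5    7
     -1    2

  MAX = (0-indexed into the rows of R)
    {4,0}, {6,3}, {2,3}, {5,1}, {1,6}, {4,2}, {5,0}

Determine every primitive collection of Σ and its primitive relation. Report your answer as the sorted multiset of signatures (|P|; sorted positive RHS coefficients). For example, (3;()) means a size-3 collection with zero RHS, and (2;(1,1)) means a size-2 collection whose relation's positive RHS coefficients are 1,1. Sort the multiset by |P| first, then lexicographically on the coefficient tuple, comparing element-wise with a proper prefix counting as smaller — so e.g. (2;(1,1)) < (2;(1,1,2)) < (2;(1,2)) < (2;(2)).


|primitive collections| = 14. Relations:

  • {1,3}:  v_{1} + v_{3} = 0  ⟹  sig = (2;())
  • {0,1}:  v_{0} + v_{1} = v_{5}  ⟹  sig = (2;(1))
  • {0,2}:  v_{0} + v_{2} = v_{4}  ⟹  sig = (2;(1))
  • {0,3}:  v_{0} + v_{3} = v_{2}  ⟹  sig = (2;(1))
  • {1,2}:  v_{1} + v_{2} = v_{0}  ⟹  sig = (2;(1))
  • {2,6}:  v_{2} + v_{6} = v_{1}  ⟹  sig = (2;(1))
  • {3,5}:  v_{3} + v_{5} = v_{0}  ⟹  sig = (2;(1))
  • {4,6}:  v_{4} + v_{6} = v_{5}  ⟹  sig = (2;(1))
  • {0,6}:  v_{0} + v_{6} = 2·v_{1}  ⟹  sig = (2;(2))
  • {1,4}:  v_{1} + v_{4} = 2·v_{0}  ⟹  sig = (2;(2))
  • {2,5}:  v_{2} + v_{5} = 2·v_{0}  ⟹  sig = (2;(2))
  • {3,4}:  v_{3} + v_{4} = 2·v_{2}  ⟹  sig = (2;(2))
  • {4,5}:  v_{4} + v_{5} = 3·v_{0}  ⟹  sig = (2;(3))
  • {5,6}:  v_{5} + v_{6} = 3·v_{1}  ⟹  sig = (2;(3))

Signatures (|P|; sorted positive RHS coefficients), sorted:
    (2;())
    (2;(1))
    (2;(1))
    (2;(1))
    (2;(1))
    (2;(1))
    (2;(1))
    (2;(1))
    (2;(2))
    (2;(2))
    (2;(2))
    (2;(2))
    (2;(3))
    (2;(3))


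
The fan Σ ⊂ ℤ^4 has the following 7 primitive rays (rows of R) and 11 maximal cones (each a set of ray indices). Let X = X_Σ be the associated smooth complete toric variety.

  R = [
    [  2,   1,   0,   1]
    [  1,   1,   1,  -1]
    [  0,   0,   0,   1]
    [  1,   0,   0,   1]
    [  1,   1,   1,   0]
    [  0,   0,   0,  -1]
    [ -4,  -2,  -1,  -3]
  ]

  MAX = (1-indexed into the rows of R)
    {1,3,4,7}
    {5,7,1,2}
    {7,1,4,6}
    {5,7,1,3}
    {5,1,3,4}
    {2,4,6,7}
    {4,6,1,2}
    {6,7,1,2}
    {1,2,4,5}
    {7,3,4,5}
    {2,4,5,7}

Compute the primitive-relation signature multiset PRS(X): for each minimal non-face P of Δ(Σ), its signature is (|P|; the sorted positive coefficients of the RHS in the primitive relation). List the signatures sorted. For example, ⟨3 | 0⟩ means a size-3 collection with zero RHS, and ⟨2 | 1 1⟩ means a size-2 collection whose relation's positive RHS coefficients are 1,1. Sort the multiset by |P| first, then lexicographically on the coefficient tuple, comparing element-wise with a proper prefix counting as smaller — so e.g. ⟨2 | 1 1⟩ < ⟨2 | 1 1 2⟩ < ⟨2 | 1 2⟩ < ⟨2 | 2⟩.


Σ has 5 primitive collections:

  P = {3,6}:  v_{3} + v_{6} = 0  ⟹  sig = ⟨2 | 0⟩
  P = {2,3}:  v_{2} + v_{3} = v_{5}  ⟹  sig = ⟨2 | 1⟩
  P = {5,6}:  v_{5} + v_{6} = v_{2}  ⟹  sig = ⟨2 | 1⟩
  P = {1,4,5,7}:  v_{1} + v_{4} + v_{5} + v_{7} = v_{6}  ⟹  sig = ⟨4 | 1⟩
  P = {1,2,4,7}:  v_{1} + v_{2} + v_{4} + v_{7} = 2·v_{6}  ⟹  sig = ⟨4 | 2⟩

so the primitive-relation signature multiset is
    ⟨2 | 0⟩
    ⟨2 | 1⟩
    ⟨2 | 1⟩
    ⟨4 | 1⟩
    ⟨4 | 2⟩


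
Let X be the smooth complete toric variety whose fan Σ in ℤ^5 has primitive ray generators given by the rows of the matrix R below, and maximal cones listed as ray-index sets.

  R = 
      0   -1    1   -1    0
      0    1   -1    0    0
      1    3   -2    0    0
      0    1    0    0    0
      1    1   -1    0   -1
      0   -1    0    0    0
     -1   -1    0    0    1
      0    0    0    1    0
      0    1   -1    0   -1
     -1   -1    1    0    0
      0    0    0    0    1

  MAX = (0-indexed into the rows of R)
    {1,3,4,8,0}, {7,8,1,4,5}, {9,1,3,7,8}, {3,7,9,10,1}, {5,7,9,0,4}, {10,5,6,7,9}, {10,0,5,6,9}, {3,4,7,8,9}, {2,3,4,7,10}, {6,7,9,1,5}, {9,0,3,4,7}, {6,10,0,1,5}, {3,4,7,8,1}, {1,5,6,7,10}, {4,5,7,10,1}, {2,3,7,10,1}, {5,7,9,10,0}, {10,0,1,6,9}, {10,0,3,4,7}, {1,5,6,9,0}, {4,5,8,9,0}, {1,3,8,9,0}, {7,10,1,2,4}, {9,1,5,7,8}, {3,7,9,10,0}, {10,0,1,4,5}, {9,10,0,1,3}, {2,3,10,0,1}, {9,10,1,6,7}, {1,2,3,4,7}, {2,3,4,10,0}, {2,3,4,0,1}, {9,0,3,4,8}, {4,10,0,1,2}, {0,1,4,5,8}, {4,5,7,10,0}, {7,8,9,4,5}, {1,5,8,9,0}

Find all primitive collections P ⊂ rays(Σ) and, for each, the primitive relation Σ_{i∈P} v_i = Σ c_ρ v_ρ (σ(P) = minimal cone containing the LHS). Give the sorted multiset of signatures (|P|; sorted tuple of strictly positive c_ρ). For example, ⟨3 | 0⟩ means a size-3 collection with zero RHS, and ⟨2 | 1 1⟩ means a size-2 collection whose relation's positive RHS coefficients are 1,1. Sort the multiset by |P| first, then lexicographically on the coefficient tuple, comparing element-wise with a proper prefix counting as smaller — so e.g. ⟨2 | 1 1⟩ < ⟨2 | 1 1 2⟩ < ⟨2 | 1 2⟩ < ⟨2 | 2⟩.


17 minimal non-faces of Δ(Σ) (on 11 rays):

  • {3,5}:  v_{3} + v_{5} = 0  ⟹  sig = ⟨2 | 0⟩
  • {8,10}:  v_{8} + v_{10} = v_{1}  ⟹  sig = ⟨2 | 1⟩
  • {2,9}:  v_{2} + v_{9} = v_{1} + v_{3}  ⟹  sig = ⟨2 | 1 1⟩
  • {4,6}:  v_{4} + v_{6} = v_{1} + v_{5}  ⟹  sig = ⟨2 | 1 1⟩
  • {2,5}:  v_{2} + v_{5} = v_{1} + v_{4} + v_{10}  ⟹  sig = ⟨2 | 1 1 1⟩
  • {3,6}:  v_{3} + v_{6} = v_{1} + v_{9} + v_{10}  ⟹  sig = ⟨2 | 1 1 1⟩
  • {2,8}:  v_{2} + v_{8} = 2·v_{1} + v_{3} + v_{4}  ⟹  sig = ⟨2 | 1 1 2⟩
  • {6,8}:  v_{6} + v_{8} = 2·v_{1} + v_{5} + v_{9}  ⟹  sig = ⟨2 | 1 1 2⟩
  • {2,6}:  v_{2} + v_{6} = 2·v_{1} + v_{10}  ⟹  sig = ⟨2 | 1 2⟩
  • {0,1,7}:  v_{0} + v_{1} + v_{7} = 0  ⟹  sig = ⟨3 | 0⟩
  • {4,9,10}:  v_{4} + v_{9} + v_{10} = 0  ⟹  sig = ⟨3 | 0⟩
  • {1,4,9}:  v_{1} + v_{4} + v_{9} = v_{8}  ⟹  sig = ⟨3 | 1⟩
  • {0,7,8}:  v_{0} + v_{7} + v_{8} = v_{4} + v_{9}  ⟹  sig = ⟨3 | 1 1⟩
  • {0,2,7}:  v_{0} + v_{2} + v_{7} = v_{3} + v_{4} + v_{10}  ⟹  sig = ⟨3 | 1 1 1⟩
  • {0,6,7}:  v_{0} + v_{6} + v_{7} = v_{5} + v_{9} + v_{10}  ⟹  sig = ⟨3 | 1 1 1⟩
  • {1,3,4,10}:  v_{1} + v_{3} + v_{4} + v_{10} = v_{2}  ⟹  sig = ⟨4 | 1⟩
  • {1,5,9,10}:  v_{1} + v_{5} + v_{9} + v_{10} = v_{6}  ⟹  sig = ⟨4 | 1⟩

Signatures (|P|; sorted positive RHS coefficients), sorted:
[⟨2 | 0⟩, ⟨2 | 1⟩, ⟨2 | 1 1⟩, ⟨2 | 1 1⟩, ⟨2 | 1 1 1⟩, ⟨2 | 1 1 1⟩, ⟨2 | 1 1 2⟩, ⟨2 | 1 1 2⟩, ⟨2 | 1 2⟩, ⟨3 | 0⟩, ⟨3 | 0⟩, ⟨3 | 1⟩, ⟨3 | 1 1⟩, ⟨3 | 1 1 1⟩, ⟨3 | 1 1 1⟩, ⟨4 | 1⟩, ⟨4 | 1⟩]
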